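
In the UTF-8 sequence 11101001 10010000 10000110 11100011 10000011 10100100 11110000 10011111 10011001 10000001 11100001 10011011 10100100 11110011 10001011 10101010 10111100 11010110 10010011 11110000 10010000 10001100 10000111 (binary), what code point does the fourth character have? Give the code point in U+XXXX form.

U+16E4

Offset 0: leading byte 0xE9 = 11101001 → 3-byte char #1 = E9 90 86.
Offset 3: leading byte 0xE3 = 11100011 → 3-byte char #2 = E3 83 A4.
Offset 6: leading byte 0xF0 = 11110000 → 4-byte char #3 = F0 9F 99 81.
Offset 10: leading byte 0xE1 = 11100001 → 3-byte char #4 = E1 9B A4.
Leading byte 0xE1 = 11100001 matches 1110xxxx → 3-byte sequence.
Byte 1: 0xE1 = 11100001, payload 0001 (4 bits).
Byte 2: 0x9B = 10011011 (10xxxxxx ✓), payload 011011.
Byte 3: 0xA4 = 10100100 (10xxxxxx ✓), payload 100100.
Concatenate: 0001011011100100 = 0x16E4 (16 bits → U+16E4).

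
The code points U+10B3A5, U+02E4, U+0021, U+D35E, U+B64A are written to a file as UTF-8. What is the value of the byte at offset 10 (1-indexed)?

1-indexed offset 10 is 0-indexed offset 9.
U+10B3A5 → 4-byte form F4 8B 8E A5 at offsets 0–3.
U+02E4 → 2-byte form CB A4 at offsets 4–5.
U+0021 → 1-byte form 21 at offsets 6–6.
U+D35E → 3-byte form ED 8D 9E at offsets 7–9.
Offset 9 falls in char 4's range; it's byte 3 of ED 8D 9E = 0x9E.

0x9E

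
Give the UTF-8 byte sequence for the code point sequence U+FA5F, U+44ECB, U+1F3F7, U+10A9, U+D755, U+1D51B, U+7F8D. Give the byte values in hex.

U+FA5F: 3-byte form → EF A9 9F.
U+44ECB: 4-byte form → F1 84 BB 8B.
U+1F3F7: 4-byte form → F0 9F 8F B7.
U+10A9: 3-byte form → E1 82 A9.
U+D755: 3-byte form → ED 9D 95.
U+1D51B: 4-byte form → F0 9D 94 9B.
U+7F8D: 3-byte form → E7 BE 8D.
Concatenated (24 bytes): EF A9 9F F1 84 BB 8B F0 9F 8F B7 E1 82 A9 ED 9D 95 F0 9D 94 9B E7 BE 8D.

EF A9 9F F1 84 BB 8B F0 9F 8F B7 E1 82 A9 ED 9D 95 F0 9D 94 9B E7 BE 8D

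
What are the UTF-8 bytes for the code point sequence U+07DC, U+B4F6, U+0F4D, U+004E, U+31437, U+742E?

DF 9C EB 93 B6 E0 BD 8D 4E F0 B1 90 B7 E7 90 AE

U+07DC: 2-byte form → DF 9C.
U+B4F6: 3-byte form → EB 93 B6.
U+0F4D: 3-byte form → E0 BD 8D.
U+004E: 1-byte form → 4E.
U+31437: 4-byte form → F0 B1 90 B7.
U+742E: 3-byte form → E7 90 AE.
Concatenated (16 bytes): DF 9C EB 93 B6 E0 BD 8D 4E F0 B1 90 B7 E7 90 AE.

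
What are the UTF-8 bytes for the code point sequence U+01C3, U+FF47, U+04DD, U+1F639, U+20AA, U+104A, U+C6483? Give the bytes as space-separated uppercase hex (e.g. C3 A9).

C7 83 EF BD 87 D3 9D F0 9F 98 B9 E2 82 AA E1 81 8A F3 86 92 83

U+01C3: 2-byte form → C7 83.
U+FF47: 3-byte form → EF BD 87.
U+04DD: 2-byte form → D3 9D.
U+1F639: 4-byte form → F0 9F 98 B9.
U+20AA: 3-byte form → E2 82 AA.
U+104A: 3-byte form → E1 81 8A.
U+C6483: 4-byte form → F3 86 92 83.
Concatenated (21 bytes): C7 83 EF BD 87 D3 9D F0 9F 98 B9 E2 82 AA E1 81 8A F3 86 92 83.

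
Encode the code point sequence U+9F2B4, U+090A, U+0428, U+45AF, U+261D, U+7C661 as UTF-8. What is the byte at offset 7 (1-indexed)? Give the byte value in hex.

1-indexed offset 7 is 0-indexed offset 6.
U+9F2B4 → 4-byte form F2 9F 8A B4 at offsets 0–3.
U+090A → 3-byte form E0 A4 8A at offsets 4–6.
Offset 6 falls in char 2's range; it's byte 3 of E0 A4 8A = 0x8A.

0x8A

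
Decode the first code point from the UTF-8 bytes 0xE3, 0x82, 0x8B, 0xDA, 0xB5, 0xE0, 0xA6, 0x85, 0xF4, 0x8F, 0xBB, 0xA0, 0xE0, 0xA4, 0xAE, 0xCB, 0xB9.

U+308B

Offset 0: leading byte 0xE3 = 11100011 → 3-byte char #1 = E3 82 8B.
Leading byte 0xE3 = 11100011 matches 1110xxxx → 3-byte sequence.
Byte 1: 0xE3 = 11100011, payload 0011 (4 bits).
Byte 2: 0x82 = 10000010 (10xxxxxx ✓), payload 000010.
Byte 3: 0x8B = 10001011 (10xxxxxx ✓), payload 001011.
Concatenate: 0011000010001011 = 0x308B (16 bits → U+308B).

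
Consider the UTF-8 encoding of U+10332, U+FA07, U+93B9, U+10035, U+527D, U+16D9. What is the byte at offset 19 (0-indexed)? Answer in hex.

U+10332 → 4-byte form F0 90 8C B2 at offsets 0–3.
U+FA07 → 3-byte form EF A8 87 at offsets 4–6.
U+93B9 → 3-byte form E9 8E B9 at offsets 7–9.
U+10035 → 4-byte form F0 90 80 B5 at offsets 10–13.
U+527D → 3-byte form E5 89 BD at offsets 14–16.
U+16D9 → 3-byte form E1 9B 99 at offsets 17–19.
Offset 19 falls in char 6's range; it's byte 3 of E1 9B 99 = 0x99.

0x99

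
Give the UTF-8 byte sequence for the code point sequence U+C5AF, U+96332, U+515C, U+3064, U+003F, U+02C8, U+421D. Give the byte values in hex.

EC 96 AF F2 96 8C B2 E5 85 9C E3 81 A4 3F CB 88 E4 88 9D

U+C5AF: 3-byte form → EC 96 AF.
U+96332: 4-byte form → F2 96 8C B2.
U+515C: 3-byte form → E5 85 9C.
U+3064: 3-byte form → E3 81 A4.
U+003F: 1-byte form → 3F.
U+02C8: 2-byte form → CB 88.
U+421D: 3-byte form → E4 88 9D.
Concatenated (19 bytes): EC 96 AF F2 96 8C B2 E5 85 9C E3 81 A4 3F CB 88 E4 88 9D.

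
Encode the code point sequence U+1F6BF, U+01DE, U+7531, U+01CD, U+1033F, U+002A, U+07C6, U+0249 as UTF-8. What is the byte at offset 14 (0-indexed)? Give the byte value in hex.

U+1F6BF → 4-byte form F0 9F 9A BF at offsets 0–3.
U+01DE → 2-byte form C7 9E at offsets 4–5.
U+7531 → 3-byte form E7 94 B1 at offsets 6–8.
U+01CD → 2-byte form C7 8D at offsets 9–10.
U+1033F → 4-byte form F0 90 8C BF at offsets 11–14.
Offset 14 falls in char 5's range; it's byte 4 of F0 90 8C BF = 0xBF.

0xBF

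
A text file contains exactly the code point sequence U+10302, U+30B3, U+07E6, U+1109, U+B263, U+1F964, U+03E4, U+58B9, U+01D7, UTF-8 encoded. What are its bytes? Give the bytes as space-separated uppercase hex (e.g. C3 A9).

U+10302: 4-byte form → F0 90 8C 82.
U+30B3: 3-byte form → E3 82 B3.
U+07E6: 2-byte form → DF A6.
U+1109: 3-byte form → E1 84 89.
U+B263: 3-byte form → EB 89 A3.
U+1F964: 4-byte form → F0 9F A5 A4.
U+03E4: 2-byte form → CF A4.
U+58B9: 3-byte form → E5 A2 B9.
U+01D7: 2-byte form → C7 97.
Concatenated (26 bytes): F0 90 8C 82 E3 82 B3 DF A6 E1 84 89 EB 89 A3 F0 9F A5 A4 CF A4 E5 A2 B9 C7 97.

F0 90 8C 82 E3 82 B3 DF A6 E1 84 89 EB 89 A3 F0 9F A5 A4 CF A4 E5 A2 B9 C7 97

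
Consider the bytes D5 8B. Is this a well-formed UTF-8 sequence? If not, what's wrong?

valid

Leading byte 0xD5 = 11010101 → 2-byte form.
Continuation bytes 0x8B=10001011 all match 10xxxxxx.
Decoded value 0x54B is ≥ 0x80 (shortest form) and not a surrogate.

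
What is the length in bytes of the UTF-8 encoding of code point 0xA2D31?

4

U+A2D31 = 0xA2D31. UTF-8 uses 1 byte below 0x80, 2 below 0x800, 3 below 0x10000, 4 up to 0x10FFFF. 0xA2D31 is in U+10000–U+10FFFF → 4 bytes.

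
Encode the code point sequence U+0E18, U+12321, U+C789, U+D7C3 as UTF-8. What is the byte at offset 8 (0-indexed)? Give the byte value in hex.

U+0E18 → 3-byte form E0 B8 98 at offsets 0–2.
U+12321 → 4-byte form F0 92 8C A1 at offsets 3–6.
U+C789 → 3-byte form EC 9E 89 at offsets 7–9.
Offset 8 falls in char 3's range; it's byte 2 of EC 9E 89 = 0x9E.

0x9E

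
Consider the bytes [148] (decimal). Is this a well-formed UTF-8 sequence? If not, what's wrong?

invalid (continuation byte with no leading byte)

Byte 0x94 = 10010100 has the form 10xxxxxx — a continuation byte — but there is no preceding leading byte.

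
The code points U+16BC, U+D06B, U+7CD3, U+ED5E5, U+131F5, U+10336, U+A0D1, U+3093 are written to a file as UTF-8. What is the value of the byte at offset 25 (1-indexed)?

1-indexed offset 25 is 0-indexed offset 24.
U+16BC → 3-byte form E1 9A BC at offsets 0–2.
U+D06B → 3-byte form ED 81 AB at offsets 3–5.
U+7CD3 → 3-byte form E7 B3 93 at offsets 6–8.
U+ED5E5 → 4-byte form F3 AD 97 A5 at offsets 9–12.
U+131F5 → 4-byte form F0 93 87 B5 at offsets 13–16.
U+10336 → 4-byte form F0 90 8C B6 at offsets 17–20.
U+A0D1 → 3-byte form EA 83 91 at offsets 21–23.
U+3093 → 3-byte form E3 82 93 at offsets 24–26.
Offset 24 falls in char 8's range; it's byte 1 of E3 82 93 = 0xE3.

0xE3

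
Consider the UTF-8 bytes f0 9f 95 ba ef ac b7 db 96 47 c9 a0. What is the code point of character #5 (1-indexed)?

U+0260

Offset 0: leading byte 0xF0 = 11110000 → 4-byte char #1 = F0 9F 95 BA.
Offset 4: leading byte 0xEF = 11101111 → 3-byte char #2 = EF AC B7.
Offset 7: leading byte 0xDB = 11011011 → 2-byte char #3 = DB 96.
Offset 9: leading byte 0x47 = 01000111 → 1-byte char #4 = 47.
Offset 10: leading byte 0xC9 = 11001001 → 2-byte char #5 = C9 A0.
Leading byte 0xC9 = 11001001 matches 110xxxxx → 2-byte sequence.
Byte 1: 0xC9 = 11001001, payload 01001 (5 bits).
Byte 2: 0xA0 = 10100000 (10xxxxxx ✓), payload 100000.
Concatenate: 01001100000 = 0x260 (11 bits → U+0260).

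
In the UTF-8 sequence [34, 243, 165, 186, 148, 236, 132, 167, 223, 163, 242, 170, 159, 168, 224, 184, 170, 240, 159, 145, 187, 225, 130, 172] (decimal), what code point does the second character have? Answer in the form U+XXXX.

U+E5E94

Offset 0: leading byte 0x22 = 00100010 → 1-byte char #1 = 22.
Offset 1: leading byte 0xF3 = 11110011 → 4-byte char #2 = F3 A5 BA 94.
Leading byte 0xF3 = 11110011 matches 11110xxx → 4-byte sequence.
Byte 1: 0xF3 = 11110011, payload 011 (3 bits).
Byte 2: 0xA5 = 10100101 (10xxxxxx ✓), payload 100101.
Byte 3: 0xBA = 10111010 (10xxxxxx ✓), payload 111010.
Byte 4: 0x94 = 10010100 (10xxxxxx ✓), payload 010100.
Concatenate: 011100101111010010100 = 0xE5E94 (21 bits → U+E5E94).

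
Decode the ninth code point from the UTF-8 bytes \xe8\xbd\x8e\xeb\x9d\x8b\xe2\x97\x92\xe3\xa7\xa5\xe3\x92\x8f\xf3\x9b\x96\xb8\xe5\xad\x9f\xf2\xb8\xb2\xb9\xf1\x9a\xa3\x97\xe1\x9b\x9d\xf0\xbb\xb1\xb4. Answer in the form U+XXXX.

Offset 0: leading byte 0xE8 = 11101000 → 3-byte char #1 = E8 BD 8E.
Offset 3: leading byte 0xEB = 11101011 → 3-byte char #2 = EB 9D 8B.
Offset 6: leading byte 0xE2 = 11100010 → 3-byte char #3 = E2 97 92.
Offset 9: leading byte 0xE3 = 11100011 → 3-byte char #4 = E3 A7 A5.
Offset 12: leading byte 0xE3 = 11100011 → 3-byte char #5 = E3 92 8F.
Offset 15: leading byte 0xF3 = 11110011 → 4-byte char #6 = F3 9B 96 B8.
Offset 19: leading byte 0xE5 = 11100101 → 3-byte char #7 = E5 AD 9F.
Offset 22: leading byte 0xF2 = 11110010 → 4-byte char #8 = F2 B8 B2 B9.
Offset 26: leading byte 0xF1 = 11110001 → 4-byte char #9 = F1 9A A3 97.
Leading byte 0xF1 = 11110001 matches 11110xxx → 4-byte sequence.
Byte 1: 0xF1 = 11110001, payload 001 (3 bits).
Byte 2: 0x9A = 10011010 (10xxxxxx ✓), payload 011010.
Byte 3: 0xA3 = 10100011 (10xxxxxx ✓), payload 100011.
Byte 4: 0x97 = 10010111 (10xxxxxx ✓), payload 010111.
Concatenate: 001011010100011010111 = 0x5A8D7 (21 bits → U+5A8D7).

U+5A8D7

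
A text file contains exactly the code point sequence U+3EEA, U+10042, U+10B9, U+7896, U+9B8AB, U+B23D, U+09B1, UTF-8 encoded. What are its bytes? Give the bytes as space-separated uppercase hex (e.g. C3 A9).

U+3EEA: 3-byte form → E3 BB AA.
U+10042: 4-byte form → F0 90 81 82.
U+10B9: 3-byte form → E1 82 B9.
U+7896: 3-byte form → E7 A2 96.
U+9B8AB: 4-byte form → F2 9B A2 AB.
U+B23D: 3-byte form → EB 88 BD.
U+09B1: 3-byte form → E0 A6 B1.
Concatenated (23 bytes): E3 BB AA F0 90 81 82 E1 82 B9 E7 A2 96 F2 9B A2 AB EB 88 BD E0 A6 B1.

E3 BB AA F0 90 81 82 E1 82 B9 E7 A2 96 F2 9B A2 AB EB 88 BD E0 A6 B1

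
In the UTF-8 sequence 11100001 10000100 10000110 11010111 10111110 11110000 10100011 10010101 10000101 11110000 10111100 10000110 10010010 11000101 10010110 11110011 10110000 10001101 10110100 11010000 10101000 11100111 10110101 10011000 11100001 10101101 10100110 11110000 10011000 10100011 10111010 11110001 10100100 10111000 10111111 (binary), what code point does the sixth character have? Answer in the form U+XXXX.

U+F0374

Offset 0: leading byte 0xE1 = 11100001 → 3-byte char #1 = E1 84 86.
Offset 3: leading byte 0xD7 = 11010111 → 2-byte char #2 = D7 BE.
Offset 5: leading byte 0xF0 = 11110000 → 4-byte char #3 = F0 A3 95 85.
Offset 9: leading byte 0xF0 = 11110000 → 4-byte char #4 = F0 BC 86 92.
Offset 13: leading byte 0xC5 = 11000101 → 2-byte char #5 = C5 96.
Offset 15: leading byte 0xF3 = 11110011 → 4-byte char #6 = F3 B0 8D B4.
Leading byte 0xF3 = 11110011 matches 11110xxx → 4-byte sequence.
Byte 1: 0xF3 = 11110011, payload 011 (3 bits).
Byte 2: 0xB0 = 10110000 (10xxxxxx ✓), payload 110000.
Byte 3: 0x8D = 10001101 (10xxxxxx ✓), payload 001101.
Byte 4: 0xB4 = 10110100 (10xxxxxx ✓), payload 110100.
Concatenate: 011110000001101110100 = 0xF0374 (21 bits → U+F0374).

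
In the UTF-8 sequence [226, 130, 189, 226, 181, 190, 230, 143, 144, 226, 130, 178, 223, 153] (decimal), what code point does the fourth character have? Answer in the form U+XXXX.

U+20B2

Offset 0: leading byte 0xE2 = 11100010 → 3-byte char #1 = E2 82 BD.
Offset 3: leading byte 0xE2 = 11100010 → 3-byte char #2 = E2 B5 BE.
Offset 6: leading byte 0xE6 = 11100110 → 3-byte char #3 = E6 8F 90.
Offset 9: leading byte 0xE2 = 11100010 → 3-byte char #4 = E2 82 B2.
Leading byte 0xE2 = 11100010 matches 1110xxxx → 3-byte sequence.
Byte 1: 0xE2 = 11100010, payload 0010 (4 bits).
Byte 2: 0x82 = 10000010 (10xxxxxx ✓), payload 000010.
Byte 3: 0xB2 = 10110010 (10xxxxxx ✓), payload 110010.
Concatenate: 0010000010110010 = 0x20B2 (16 bits → U+20B2).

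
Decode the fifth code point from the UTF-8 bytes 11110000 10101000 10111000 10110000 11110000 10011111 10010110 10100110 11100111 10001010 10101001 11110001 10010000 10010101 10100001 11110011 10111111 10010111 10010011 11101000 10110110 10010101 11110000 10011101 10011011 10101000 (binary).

U+FF5D3

Offset 0: leading byte 0xF0 = 11110000 → 4-byte char #1 = F0 A8 B8 B0.
Offset 4: leading byte 0xF0 = 11110000 → 4-byte char #2 = F0 9F 96 A6.
Offset 8: leading byte 0xE7 = 11100111 → 3-byte char #3 = E7 8A A9.
Offset 11: leading byte 0xF1 = 11110001 → 4-byte char #4 = F1 90 95 A1.
Offset 15: leading byte 0xF3 = 11110011 → 4-byte char #5 = F3 BF 97 93.
Leading byte 0xF3 = 11110011 matches 11110xxx → 4-byte sequence.
Byte 1: 0xF3 = 11110011, payload 011 (3 bits).
Byte 2: 0xBF = 10111111 (10xxxxxx ✓), payload 111111.
Byte 3: 0x97 = 10010111 (10xxxxxx ✓), payload 010111.
Byte 4: 0x93 = 10010011 (10xxxxxx ✓), payload 010011.
Concatenate: 011111111010111010011 = 0xFF5D3 (21 bits → U+FF5D3).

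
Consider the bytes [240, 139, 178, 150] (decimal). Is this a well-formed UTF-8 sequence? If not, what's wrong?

invalid (overlong encoding)

Leading byte 0xF0 = 11110000 → 4-byte form.
Continuation bytes all match 10xxxxxx. Payload decodes to 0xBC96.
But 0xBC96 < 0x10000, the minimum for a 4-byte sequence — this is an overlong encoding.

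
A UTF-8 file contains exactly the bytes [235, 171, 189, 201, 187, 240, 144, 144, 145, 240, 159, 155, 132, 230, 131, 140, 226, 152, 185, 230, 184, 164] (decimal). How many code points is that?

Byte at offset 0: 0xEB = 11101011 → 3-byte char (#1). Advance 3.
Byte at offset 3: 0xC9 = 11001001 → 2-byte char (#2). Advance 2.
Byte at offset 5: 0xF0 = 11110000 → 4-byte char (#3). Advance 4.
Byte at offset 9: 0xF0 = 11110000 → 4-byte char (#4). Advance 4.
Byte at offset 13: 0xE6 = 11100110 → 3-byte char (#5). Advance 3.
Byte at offset 16: 0xE2 = 11100010 → 3-byte char (#6). Advance 3.
Byte at offset 19: 0xE6 = 11100110 → 3-byte char (#7). Advance 3.
Reached end at offset 22 after 7 code points.

7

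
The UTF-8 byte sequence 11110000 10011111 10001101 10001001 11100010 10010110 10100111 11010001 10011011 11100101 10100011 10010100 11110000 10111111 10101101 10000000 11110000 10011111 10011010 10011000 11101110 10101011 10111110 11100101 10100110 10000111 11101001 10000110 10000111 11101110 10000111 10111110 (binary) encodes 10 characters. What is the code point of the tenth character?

U+E1FE

Offset 0: leading byte 0xF0 = 11110000 → 4-byte char #1 = F0 9F 8D 89.
Offset 4: leading byte 0xE2 = 11100010 → 3-byte char #2 = E2 96 A7.
Offset 7: leading byte 0xD1 = 11010001 → 2-byte char #3 = D1 9B.
Offset 9: leading byte 0xE5 = 11100101 → 3-byte char #4 = E5 A3 94.
Offset 12: leading byte 0xF0 = 11110000 → 4-byte char #5 = F0 BF AD 80.
Offset 16: leading byte 0xF0 = 11110000 → 4-byte char #6 = F0 9F 9A 98.
Offset 20: leading byte 0xEE = 11101110 → 3-byte char #7 = EE AB BE.
Offset 23: leading byte 0xE5 = 11100101 → 3-byte char #8 = E5 A6 87.
Offset 26: leading byte 0xE9 = 11101001 → 3-byte char #9 = E9 86 87.
Offset 29: leading byte 0xEE = 11101110 → 3-byte char #10 = EE 87 BE.
Leading byte 0xEE = 11101110 matches 1110xxxx → 3-byte sequence.
Byte 1: 0xEE = 11101110, payload 1110 (4 bits).
Byte 2: 0x87 = 10000111 (10xxxxxx ✓), payload 000111.
Byte 3: 0xBE = 10111110 (10xxxxxx ✓), payload 111110.
Concatenate: 1110000111111110 = 0xE1FE (16 bits → U+E1FE).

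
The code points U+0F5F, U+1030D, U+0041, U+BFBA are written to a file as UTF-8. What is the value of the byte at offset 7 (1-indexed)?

1-indexed offset 7 is 0-indexed offset 6.
U+0F5F → 3-byte form E0 BD 9F at offsets 0–2.
U+1030D → 4-byte form F0 90 8C 8D at offsets 3–6.
Offset 6 falls in char 2's range; it's byte 4 of F0 90 8C 8D = 0x8D.

0x8D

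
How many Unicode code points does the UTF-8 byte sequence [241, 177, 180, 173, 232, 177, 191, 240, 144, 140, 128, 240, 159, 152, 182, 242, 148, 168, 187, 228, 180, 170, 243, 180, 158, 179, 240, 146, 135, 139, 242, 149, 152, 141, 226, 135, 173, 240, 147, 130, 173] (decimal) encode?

11

Byte at offset 0: 0xF1 = 11110001 → 4-byte char (#1). Advance 4.
Byte at offset 4: 0xE8 = 11101000 → 3-byte char (#2). Advance 3.
Byte at offset 7: 0xF0 = 11110000 → 4-byte char (#3). Advance 4.
Byte at offset 11: 0xF0 = 11110000 → 4-byte char (#4). Advance 4.
Byte at offset 15: 0xF2 = 11110010 → 4-byte char (#5). Advance 4.
Byte at offset 19: 0xE4 = 11100100 → 3-byte char (#6). Advance 3.
Byte at offset 22: 0xF3 = 11110011 → 4-byte char (#7). Advance 4.
Byte at offset 26: 0xF0 = 11110000 → 4-byte char (#8). Advance 4.
Byte at offset 30: 0xF2 = 11110010 → 4-byte char (#9). Advance 4.
Byte at offset 34: 0xE2 = 11100010 → 3-byte char (#10). Advance 3.
Byte at offset 37: 0xF0 = 11110000 → 4-byte char (#11). Advance 4.
Reached end at offset 41 after 11 code points.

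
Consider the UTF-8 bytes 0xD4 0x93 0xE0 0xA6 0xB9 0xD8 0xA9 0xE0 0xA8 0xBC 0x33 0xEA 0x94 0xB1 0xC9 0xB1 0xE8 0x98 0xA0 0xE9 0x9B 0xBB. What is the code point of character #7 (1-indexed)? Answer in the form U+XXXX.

Offset 0: leading byte 0xD4 = 11010100 → 2-byte char #1 = D4 93.
Offset 2: leading byte 0xE0 = 11100000 → 3-byte char #2 = E0 A6 B9.
Offset 5: leading byte 0xD8 = 11011000 → 2-byte char #3 = D8 A9.
Offset 7: leading byte 0xE0 = 11100000 → 3-byte char #4 = E0 A8 BC.
Offset 10: leading byte 0x33 = 00110011 → 1-byte char #5 = 33.
Offset 11: leading byte 0xEA = 11101010 → 3-byte char #6 = EA 94 B1.
Offset 14: leading byte 0xC9 = 11001001 → 2-byte char #7 = C9 B1.
Leading byte 0xC9 = 11001001 matches 110xxxxx → 2-byte sequence.
Byte 1: 0xC9 = 11001001, payload 01001 (5 bits).
Byte 2: 0xB1 = 10110001 (10xxxxxx ✓), payload 110001.
Concatenate: 01001110001 = 0x271 (11 bits → U+0271).

U+0271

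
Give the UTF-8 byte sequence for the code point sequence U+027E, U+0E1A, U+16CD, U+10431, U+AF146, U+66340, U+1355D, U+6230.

U+027E: 2-byte form → C9 BE.
U+0E1A: 3-byte form → E0 B8 9A.
U+16CD: 3-byte form → E1 9B 8D.
U+10431: 4-byte form → F0 90 90 B1.
U+AF146: 4-byte form → F2 AF 85 86.
U+66340: 4-byte form → F1 A6 8D 80.
U+1355D: 4-byte form → F0 93 95 9D.
U+6230: 3-byte form → E6 88 B0.
Concatenated (27 bytes): C9 BE E0 B8 9A E1 9B 8D F0 90 90 B1 F2 AF 85 86 F1 A6 8D 80 F0 93 95 9D E6 88 B0.

C9 BE E0 B8 9A E1 9B 8D F0 90 90 B1 F2 AF 85 86 F1 A6 8D 80 F0 93 95 9D E6 88 B0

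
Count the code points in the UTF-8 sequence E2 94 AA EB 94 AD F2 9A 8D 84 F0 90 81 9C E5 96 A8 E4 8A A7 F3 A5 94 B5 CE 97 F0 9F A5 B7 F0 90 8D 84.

Byte at offset 0: 0xE2 = 11100010 → 3-byte char (#1). Advance 3.
Byte at offset 3: 0xEB = 11101011 → 3-byte char (#2). Advance 3.
Byte at offset 6: 0xF2 = 11110010 → 4-byte char (#3). Advance 4.
Byte at offset 10: 0xF0 = 11110000 → 4-byte char (#4). Advance 4.
Byte at offset 14: 0xE5 = 11100101 → 3-byte char (#5). Advance 3.
Byte at offset 17: 0xE4 = 11100100 → 3-byte char (#6). Advance 3.
Byte at offset 20: 0xF3 = 11110011 → 4-byte char (#7). Advance 4.
Byte at offset 24: 0xCE = 11001110 → 2-byte char (#8). Advance 2.
Byte at offset 26: 0xF0 = 11110000 → 4-byte char (#9). Advance 4.
Byte at offset 30: 0xF0 = 11110000 → 4-byte char (#10). Advance 4.
Reached end at offset 34 after 10 code points.

10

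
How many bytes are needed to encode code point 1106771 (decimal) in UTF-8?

4

U+10E353 = 0x10E353. UTF-8 uses 1 byte below 0x80, 2 below 0x800, 3 below 0x10000, 4 up to 0x10FFFF. 0x10E353 is in U+10000–U+10FFFF → 4 bytes.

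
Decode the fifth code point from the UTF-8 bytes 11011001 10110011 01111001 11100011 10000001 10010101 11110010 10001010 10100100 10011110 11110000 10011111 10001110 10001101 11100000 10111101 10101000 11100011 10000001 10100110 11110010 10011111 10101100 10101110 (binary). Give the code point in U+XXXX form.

U+1F38D

Offset 0: leading byte 0xD9 = 11011001 → 2-byte char #1 = D9 B3.
Offset 2: leading byte 0x79 = 01111001 → 1-byte char #2 = 79.
Offset 3: leading byte 0xE3 = 11100011 → 3-byte char #3 = E3 81 95.
Offset 6: leading byte 0xF2 = 11110010 → 4-byte char #4 = F2 8A A4 9E.
Offset 10: leading byte 0xF0 = 11110000 → 4-byte char #5 = F0 9F 8E 8D.
Leading byte 0xF0 = 11110000 matches 11110xxx → 4-byte sequence.
Byte 1: 0xF0 = 11110000, payload 000 (3 bits).
Byte 2: 0x9F = 10011111 (10xxxxxx ✓), payload 011111.
Byte 3: 0x8E = 10001110 (10xxxxxx ✓), payload 001110.
Byte 4: 0x8D = 10001101 (10xxxxxx ✓), payload 001101.
Concatenate: 000011111001110001101 = 0x1F38D (21 bits → U+1F38D).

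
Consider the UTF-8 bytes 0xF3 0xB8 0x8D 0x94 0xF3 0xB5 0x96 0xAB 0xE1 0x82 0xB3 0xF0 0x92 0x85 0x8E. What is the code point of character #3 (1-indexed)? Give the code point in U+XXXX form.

U+10B3

Offset 0: leading byte 0xF3 = 11110011 → 4-byte char #1 = F3 B8 8D 94.
Offset 4: leading byte 0xF3 = 11110011 → 4-byte char #2 = F3 B5 96 AB.
Offset 8: leading byte 0xE1 = 11100001 → 3-byte char #3 = E1 82 B3.
Leading byte 0xE1 = 11100001 matches 1110xxxx → 3-byte sequence.
Byte 1: 0xE1 = 11100001, payload 0001 (4 bits).
Byte 2: 0x82 = 10000010 (10xxxxxx ✓), payload 000010.
Byte 3: 0xB3 = 10110011 (10xxxxxx ✓), payload 110011.
Concatenate: 0001000010110011 = 0x10B3 (16 bits → U+10B3).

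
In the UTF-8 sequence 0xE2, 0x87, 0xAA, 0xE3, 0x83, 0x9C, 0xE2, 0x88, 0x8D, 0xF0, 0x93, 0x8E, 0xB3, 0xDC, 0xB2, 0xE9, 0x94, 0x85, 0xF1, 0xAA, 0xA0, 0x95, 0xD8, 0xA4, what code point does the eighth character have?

Offset 0: leading byte 0xE2 = 11100010 → 3-byte char #1 = E2 87 AA.
Offset 3: leading byte 0xE3 = 11100011 → 3-byte char #2 = E3 83 9C.
Offset 6: leading byte 0xE2 = 11100010 → 3-byte char #3 = E2 88 8D.
Offset 9: leading byte 0xF0 = 11110000 → 4-byte char #4 = F0 93 8E B3.
Offset 13: leading byte 0xDC = 11011100 → 2-byte char #5 = DC B2.
Offset 15: leading byte 0xE9 = 11101001 → 3-byte char #6 = E9 94 85.
Offset 18: leading byte 0xF1 = 11110001 → 4-byte char #7 = F1 AA A0 95.
Offset 22: leading byte 0xD8 = 11011000 → 2-byte char #8 = D8 A4.
Leading byte 0xD8 = 11011000 matches 110xxxxx → 2-byte sequence.
Byte 1: 0xD8 = 11011000, payload 11000 (5 bits).
Byte 2: 0xA4 = 10100100 (10xxxxxx ✓), payload 100100.
Concatenate: 11000100100 = 0x624 (11 bits → U+0624).

U+0624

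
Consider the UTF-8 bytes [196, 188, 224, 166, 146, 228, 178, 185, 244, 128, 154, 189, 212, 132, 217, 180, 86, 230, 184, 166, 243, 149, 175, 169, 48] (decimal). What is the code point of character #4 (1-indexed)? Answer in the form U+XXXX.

Offset 0: leading byte 0xC4 = 11000100 → 2-byte char #1 = C4 BC.
Offset 2: leading byte 0xE0 = 11100000 → 3-byte char #2 = E0 A6 92.
Offset 5: leading byte 0xE4 = 11100100 → 3-byte char #3 = E4 B2 B9.
Offset 8: leading byte 0xF4 = 11110100 → 4-byte char #4 = F4 80 9A BD.
Leading byte 0xF4 = 11110100 matches 11110xxx → 4-byte sequence.
Byte 1: 0xF4 = 11110100, payload 100 (3 bits).
Byte 2: 0x80 = 10000000 (10xxxxxx ✓), payload 000000.
Byte 3: 0x9A = 10011010 (10xxxxxx ✓), payload 011010.
Byte 4: 0xBD = 10111101 (10xxxxxx ✓), payload 111101.
Concatenate: 100000000011010111101 = 0x1006BD (21 bits → U+1006BD).

U+1006BD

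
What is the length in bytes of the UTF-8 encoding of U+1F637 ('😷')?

U+1F637 = 0x1F637. UTF-8 uses 1 byte below 0x80, 2 below 0x800, 3 below 0x10000, 4 up to 0x10FFFF. 0x1F637 is in U+10000–U+10FFFF → 4 bytes.

4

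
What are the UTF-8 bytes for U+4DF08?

U+4DF08 = 0x4DF08 = 319240 decimal. In range U+10000–U+10FFFF → 4-byte form: 11110xxx 10xxxxxx 10xxxxxx 10xxxxxx.
Binary (21 bits): 001001101111100001000.
Split 3+6+6+6: 001 | 001101 | 111100 | 001000.
Byte 1: 11110001 = 0xF1.
Byte 2: 10001101 = 0x8D.
Byte 3: 10111100 = 0xBC.
Byte 4: 10001000 = 0x88.

F1 8D BC 88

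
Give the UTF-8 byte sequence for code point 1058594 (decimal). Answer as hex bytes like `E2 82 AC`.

U+102722 = 0x102722 = 1058594 decimal. In range U+10000–U+10FFFF → 4-byte form: 11110xxx 10xxxxxx 10xxxxxx 10xxxxxx.
Binary (21 bits): 100000010011100100010.
Split 3+6+6+6: 100 | 000010 | 011100 | 100010.
Byte 1: 11110100 = 0xF4.
Byte 2: 10000010 = 0x82.
Byte 3: 10011100 = 0x9C.
Byte 4: 10100010 = 0xA2.

F4 82 9C A2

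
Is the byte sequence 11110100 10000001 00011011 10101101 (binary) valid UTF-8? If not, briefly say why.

invalid (non-continuation byte where continuation expected)

Leading byte 0xF4 = 11110100 → 4-byte form.
Byte 3 is 0x1B = 00011011, which is not 10xxxxxx — expected a continuation byte.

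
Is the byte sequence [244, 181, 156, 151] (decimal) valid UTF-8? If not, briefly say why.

Leading byte 0xF4 = 11110100 → 4-byte form.
Payload = 0x135717, which exceeds U+10FFFF, the maximum Unicode code point. (Leading bytes F5–FF, or F4 followed by ≥ 0x90, are invalid.)

invalid (encodes a value above U+10FFFF)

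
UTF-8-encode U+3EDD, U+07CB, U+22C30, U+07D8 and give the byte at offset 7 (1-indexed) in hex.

1-indexed offset 7 is 0-indexed offset 6.
U+3EDD → 3-byte form E3 BB 9D at offsets 0–2.
U+07CB → 2-byte form DF 8B at offsets 3–4.
U+22C30 → 4-byte form F0 A2 B0 B0 at offsets 5–8.
Offset 6 falls in char 3's range; it's byte 2 of F0 A2 B0 B0 = 0xA2.

0xA2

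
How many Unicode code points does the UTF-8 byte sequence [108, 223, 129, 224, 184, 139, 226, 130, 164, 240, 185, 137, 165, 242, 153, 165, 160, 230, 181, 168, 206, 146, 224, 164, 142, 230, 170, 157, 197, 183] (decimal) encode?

11

Byte at offset 0: 0x6C = 01101100 → 1-byte char (#1). Advance 1.
Byte at offset 1: 0xDF = 11011111 → 2-byte char (#2). Advance 2.
Byte at offset 3: 0xE0 = 11100000 → 3-byte char (#3). Advance 3.
Byte at offset 6: 0xE2 = 11100010 → 3-byte char (#4). Advance 3.
Byte at offset 9: 0xF0 = 11110000 → 4-byte char (#5). Advance 4.
Byte at offset 13: 0xF2 = 11110010 → 4-byte char (#6). Advance 4.
Byte at offset 17: 0xE6 = 11100110 → 3-byte char (#7). Advance 3.
Byte at offset 20: 0xCE = 11001110 → 2-byte char (#8). Advance 2.
Byte at offset 22: 0xE0 = 11100000 → 3-byte char (#9). Advance 3.
Byte at offset 25: 0xE6 = 11100110 → 3-byte char (#10). Advance 3.
Byte at offset 28: 0xC5 = 11000101 → 2-byte char (#11). Advance 2.
Reached end at offset 30 after 11 code points.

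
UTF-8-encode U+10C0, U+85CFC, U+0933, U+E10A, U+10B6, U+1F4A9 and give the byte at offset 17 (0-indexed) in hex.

0x9F

U+10C0 → 3-byte form E1 83 80 at offsets 0–2.
U+85CFC → 4-byte form F2 85 B3 BC at offsets 3–6.
U+0933 → 3-byte form E0 A4 B3 at offsets 7–9.
U+E10A → 3-byte form EE 84 8A at offsets 10–12.
U+10B6 → 3-byte form E1 82 B6 at offsets 13–15.
U+1F4A9 → 4-byte form F0 9F 92 A9 at offsets 16–19.
Offset 17 falls in char 6's range; it's byte 2 of F0 9F 92 A9 = 0x9F.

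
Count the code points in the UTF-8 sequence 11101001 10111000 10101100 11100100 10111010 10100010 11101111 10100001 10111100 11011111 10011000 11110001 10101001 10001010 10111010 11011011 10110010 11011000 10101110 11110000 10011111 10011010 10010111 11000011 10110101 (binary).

9

Byte at offset 0: 0xE9 = 11101001 → 3-byte char (#1). Advance 3.
Byte at offset 3: 0xE4 = 11100100 → 3-byte char (#2). Advance 3.
Byte at offset 6: 0xEF = 11101111 → 3-byte char (#3). Advance 3.
Byte at offset 9: 0xDF = 11011111 → 2-byte char (#4). Advance 2.
Byte at offset 11: 0xF1 = 11110001 → 4-byte char (#5). Advance 4.
Byte at offset 15: 0xDB = 11011011 → 2-byte char (#6). Advance 2.
Byte at offset 17: 0xD8 = 11011000 → 2-byte char (#7). Advance 2.
Byte at offset 19: 0xF0 = 11110000 → 4-byte char (#8). Advance 4.
Byte at offset 23: 0xC3 = 11000011 → 2-byte char (#9). Advance 2.
Reached end at offset 25 after 9 code points.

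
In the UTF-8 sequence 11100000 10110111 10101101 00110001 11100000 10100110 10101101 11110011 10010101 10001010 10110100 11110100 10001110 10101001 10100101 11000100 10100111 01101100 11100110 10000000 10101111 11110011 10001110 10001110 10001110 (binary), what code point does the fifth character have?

Offset 0: leading byte 0xE0 = 11100000 → 3-byte char #1 = E0 B7 AD.
Offset 3: leading byte 0x31 = 00110001 → 1-byte char #2 = 31.
Offset 4: leading byte 0xE0 = 11100000 → 3-byte char #3 = E0 A6 AD.
Offset 7: leading byte 0xF3 = 11110011 → 4-byte char #4 = F3 95 8A B4.
Offset 11: leading byte 0xF4 = 11110100 → 4-byte char #5 = F4 8E A9 A5.
Leading byte 0xF4 = 11110100 matches 11110xxx → 4-byte sequence.
Byte 1: 0xF4 = 11110100, payload 100 (3 bits).
Byte 2: 0x8E = 10001110 (10xxxxxx ✓), payload 001110.
Byte 3: 0xA9 = 10101001 (10xxxxxx ✓), payload 101001.
Byte 4: 0xA5 = 10100101 (10xxxxxx ✓), payload 100101.
Concatenate: 100001110101001100101 = 0x10EA65 (21 bits → U+10EA65).

U+10EA65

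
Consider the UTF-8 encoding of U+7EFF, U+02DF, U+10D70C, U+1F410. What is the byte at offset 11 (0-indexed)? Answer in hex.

U+7EFF → 3-byte form E7 BB BF at offsets 0–2.
U+02DF → 2-byte form CB 9F at offsets 3–4.
U+10D70C → 4-byte form F4 8D 9C 8C at offsets 5–8.
U+1F410 → 4-byte form F0 9F 90 90 at offsets 9–12.
Offset 11 falls in char 4's range; it's byte 3 of F0 9F 90 90 = 0x90.

0x90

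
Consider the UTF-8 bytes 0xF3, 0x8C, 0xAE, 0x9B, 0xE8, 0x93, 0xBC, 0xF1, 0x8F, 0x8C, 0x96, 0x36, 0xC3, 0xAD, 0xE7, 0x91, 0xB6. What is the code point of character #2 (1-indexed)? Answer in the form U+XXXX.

Offset 0: leading byte 0xF3 = 11110011 → 4-byte char #1 = F3 8C AE 9B.
Offset 4: leading byte 0xE8 = 11101000 → 3-byte char #2 = E8 93 BC.
Leading byte 0xE8 = 11101000 matches 1110xxxx → 3-byte sequence.
Byte 1: 0xE8 = 11101000, payload 1000 (4 bits).
Byte 2: 0x93 = 10010011 (10xxxxxx ✓), payload 010011.
Byte 3: 0xBC = 10111100 (10xxxxxx ✓), payload 111100.
Concatenate: 1000010011111100 = 0x84FC (16 bits → U+84FC).

U+84FC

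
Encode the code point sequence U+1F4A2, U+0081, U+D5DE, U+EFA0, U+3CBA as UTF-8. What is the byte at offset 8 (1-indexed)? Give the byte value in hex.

0x97

1-indexed offset 8 is 0-indexed offset 7.
U+1F4A2 → 4-byte form F0 9F 92 A2 at offsets 0–3.
U+0081 → 2-byte form C2 81 at offsets 4–5.
U+D5DE → 3-byte form ED 97 9E at offsets 6–8.
Offset 7 falls in char 3's range; it's byte 2 of ED 97 9E = 0x97.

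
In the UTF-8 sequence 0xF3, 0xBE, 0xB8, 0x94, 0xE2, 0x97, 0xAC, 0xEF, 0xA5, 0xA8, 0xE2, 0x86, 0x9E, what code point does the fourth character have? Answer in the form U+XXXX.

Offset 0: leading byte 0xF3 = 11110011 → 4-byte char #1 = F3 BE B8 94.
Offset 4: leading byte 0xE2 = 11100010 → 3-byte char #2 = E2 97 AC.
Offset 7: leading byte 0xEF = 11101111 → 3-byte char #3 = EF A5 A8.
Offset 10: leading byte 0xE2 = 11100010 → 3-byte char #4 = E2 86 9E.
Leading byte 0xE2 = 11100010 matches 1110xxxx → 3-byte sequence.
Byte 1: 0xE2 = 11100010, payload 0010 (4 bits).
Byte 2: 0x86 = 10000110 (10xxxxxx ✓), payload 000110.
Byte 3: 0x9E = 10011110 (10xxxxxx ✓), payload 011110.
Concatenate: 0010000110011110 = 0x219E (16 bits → U+219E).

U+219E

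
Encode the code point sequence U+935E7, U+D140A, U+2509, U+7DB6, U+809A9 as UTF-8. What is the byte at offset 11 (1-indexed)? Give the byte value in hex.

1-indexed offset 11 is 0-indexed offset 10.
U+935E7 → 4-byte form F2 93 97 A7 at offsets 0–3.
U+D140A → 4-byte form F3 91 90 8A at offsets 4–7.
U+2509 → 3-byte form E2 94 89 at offsets 8–10.
Offset 10 falls in char 3's range; it's byte 3 of E2 94 89 = 0x89.

0x89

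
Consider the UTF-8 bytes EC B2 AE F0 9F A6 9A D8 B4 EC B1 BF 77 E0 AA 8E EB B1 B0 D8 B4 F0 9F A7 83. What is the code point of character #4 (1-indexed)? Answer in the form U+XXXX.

Offset 0: leading byte 0xEC = 11101100 → 3-byte char #1 = EC B2 AE.
Offset 3: leading byte 0xF0 = 11110000 → 4-byte char #2 = F0 9F A6 9A.
Offset 7: leading byte 0xD8 = 11011000 → 2-byte char #3 = D8 B4.
Offset 9: leading byte 0xEC = 11101100 → 3-byte char #4 = EC B1 BF.
Leading byte 0xEC = 11101100 matches 1110xxxx → 3-byte sequence.
Byte 1: 0xEC = 11101100, payload 1100 (4 bits).
Byte 2: 0xB1 = 10110001 (10xxxxxx ✓), payload 110001.
Byte 3: 0xBF = 10111111 (10xxxxxx ✓), payload 111111.
Concatenate: 1100110001111111 = 0xCC7F (16 bits → U+CC7F).

U+CC7F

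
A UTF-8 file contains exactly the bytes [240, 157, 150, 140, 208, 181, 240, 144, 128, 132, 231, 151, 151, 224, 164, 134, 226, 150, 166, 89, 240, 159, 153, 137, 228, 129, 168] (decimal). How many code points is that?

Byte at offset 0: 0xF0 = 11110000 → 4-byte char (#1). Advance 4.
Byte at offset 4: 0xD0 = 11010000 → 2-byte char (#2). Advance 2.
Byte at offset 6: 0xF0 = 11110000 → 4-byte char (#3). Advance 4.
Byte at offset 10: 0xE7 = 11100111 → 3-byte char (#4). Advance 3.
Byte at offset 13: 0xE0 = 11100000 → 3-byte char (#5). Advance 3.
Byte at offset 16: 0xE2 = 11100010 → 3-byte char (#6). Advance 3.
Byte at offset 19: 0x59 = 01011001 → 1-byte char (#7). Advance 1.
Byte at offset 20: 0xF0 = 11110000 → 4-byte char (#8). Advance 4.
Byte at offset 24: 0xE4 = 11100100 → 3-byte char (#9). Advance 3.
Reached end at offset 27 after 9 code points.

9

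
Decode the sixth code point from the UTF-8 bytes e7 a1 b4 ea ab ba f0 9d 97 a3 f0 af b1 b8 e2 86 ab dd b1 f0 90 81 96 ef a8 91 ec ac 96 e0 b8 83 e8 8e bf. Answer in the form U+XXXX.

Offset 0: leading byte 0xE7 = 11100111 → 3-byte char #1 = E7 A1 B4.
Offset 3: leading byte 0xEA = 11101010 → 3-byte char #2 = EA AB BA.
Offset 6: leading byte 0xF0 = 11110000 → 4-byte char #3 = F0 9D 97 A3.
Offset 10: leading byte 0xF0 = 11110000 → 4-byte char #4 = F0 AF B1 B8.
Offset 14: leading byte 0xE2 = 11100010 → 3-byte char #5 = E2 86 AB.
Offset 17: leading byte 0xDD = 11011101 → 2-byte char #6 = DD B1.
Leading byte 0xDD = 11011101 matches 110xxxxx → 2-byte sequence.
Byte 1: 0xDD = 11011101, payload 11101 (5 bits).
Byte 2: 0xB1 = 10110001 (10xxxxxx ✓), payload 110001.
Concatenate: 11101110001 = 0x771 (11 bits → U+0771).

U+0771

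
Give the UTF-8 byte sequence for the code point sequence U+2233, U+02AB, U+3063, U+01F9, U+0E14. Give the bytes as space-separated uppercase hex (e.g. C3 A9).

U+2233: 3-byte form → E2 88 B3.
U+02AB: 2-byte form → CA AB.
U+3063: 3-byte form → E3 81 A3.
U+01F9: 2-byte form → C7 B9.
U+0E14: 3-byte form → E0 B8 94.
Concatenated (13 bytes): E2 88 B3 CA AB E3 81 A3 C7 B9 E0 B8 94.

E2 88 B3 CA AB E3 81 A3 C7 B9 E0 B8 94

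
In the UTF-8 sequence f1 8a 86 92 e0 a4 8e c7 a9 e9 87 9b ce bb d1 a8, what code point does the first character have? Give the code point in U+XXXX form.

U+4A192

Offset 0: leading byte 0xF1 = 11110001 → 4-byte char #1 = F1 8A 86 92.
Leading byte 0xF1 = 11110001 matches 11110xxx → 4-byte sequence.
Byte 1: 0xF1 = 11110001, payload 001 (3 bits).
Byte 2: 0x8A = 10001010 (10xxxxxx ✓), payload 001010.
Byte 3: 0x86 = 10000110 (10xxxxxx ✓), payload 000110.
Byte 4: 0x92 = 10010010 (10xxxxxx ✓), payload 010010.
Concatenate: 001001010000110010010 = 0x4A192 (21 bits → U+4A192).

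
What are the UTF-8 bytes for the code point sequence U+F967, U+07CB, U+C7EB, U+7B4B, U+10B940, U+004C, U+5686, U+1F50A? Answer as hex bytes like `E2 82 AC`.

U+F967: 3-byte form → EF A5 A7.
U+07CB: 2-byte form → DF 8B.
U+C7EB: 3-byte form → EC 9F AB.
U+7B4B: 3-byte form → E7 AD 8B.
U+10B940: 4-byte form → F4 8B A5 80.
U+004C: 1-byte form → 4C.
U+5686: 3-byte form → E5 9A 86.
U+1F50A: 4-byte form → F0 9F 94 8A.
Concatenated (23 bytes): EF A5 A7 DF 8B EC 9F AB E7 AD 8B F4 8B A5 80 4C E5 9A 86 F0 9F 94 8A.

EF A5 A7 DF 8B EC 9F AB E7 AD 8B F4 8B A5 80 4C E5 9A 86 F0 9F 94 8A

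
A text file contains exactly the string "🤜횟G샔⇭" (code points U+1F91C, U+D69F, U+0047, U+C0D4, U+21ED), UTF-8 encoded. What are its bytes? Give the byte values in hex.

U+1F91C: 4-byte form → F0 9F A4 9C.
U+D69F: 3-byte form → ED 9A 9F.
U+0047: 1-byte form → 47.
U+C0D4: 3-byte form → EC 83 94.
U+21ED: 3-byte form → E2 87 AD.
Concatenated (14 bytes): F0 9F A4 9C ED 9A 9F 47 EC 83 94 E2 87 AD.

F0 9F A4 9C ED 9A 9F 47 EC 83 94 E2 87 AD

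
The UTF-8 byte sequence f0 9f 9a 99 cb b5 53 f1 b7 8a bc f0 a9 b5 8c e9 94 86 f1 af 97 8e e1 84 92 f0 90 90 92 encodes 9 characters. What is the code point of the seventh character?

Offset 0: leading byte 0xF0 = 11110000 → 4-byte char #1 = F0 9F 9A 99.
Offset 4: leading byte 0xCB = 11001011 → 2-byte char #2 = CB B5.
Offset 6: leading byte 0x53 = 01010011 → 1-byte char #3 = 53.
Offset 7: leading byte 0xF1 = 11110001 → 4-byte char #4 = F1 B7 8A BC.
Offset 11: leading byte 0xF0 = 11110000 → 4-byte char #5 = F0 A9 B5 8C.
Offset 15: leading byte 0xE9 = 11101001 → 3-byte char #6 = E9 94 86.
Offset 18: leading byte 0xF1 = 11110001 → 4-byte char #7 = F1 AF 97 8E.
Leading byte 0xF1 = 11110001 matches 11110xxx → 4-byte sequence.
Byte 1: 0xF1 = 11110001, payload 001 (3 bits).
Byte 2: 0xAF = 10101111 (10xxxxxx ✓), payload 101111.
Byte 3: 0x97 = 10010111 (10xxxxxx ✓), payload 010111.
Byte 4: 0x8E = 10001110 (10xxxxxx ✓), payload 001110.
Concatenate: 001101111010111001110 = 0x6F5CE (21 bits → U+6F5CE).

U+6F5CE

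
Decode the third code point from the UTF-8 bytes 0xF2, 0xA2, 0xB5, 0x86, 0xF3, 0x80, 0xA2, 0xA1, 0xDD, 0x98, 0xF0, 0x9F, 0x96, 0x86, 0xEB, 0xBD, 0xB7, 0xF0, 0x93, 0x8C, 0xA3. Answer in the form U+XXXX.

U+0758

Offset 0: leading byte 0xF2 = 11110010 → 4-byte char #1 = F2 A2 B5 86.
Offset 4: leading byte 0xF3 = 11110011 → 4-byte char #2 = F3 80 A2 A1.
Offset 8: leading byte 0xDD = 11011101 → 2-byte char #3 = DD 98.
Leading byte 0xDD = 11011101 matches 110xxxxx → 2-byte sequence.
Byte 1: 0xDD = 11011101, payload 11101 (5 bits).
Byte 2: 0x98 = 10011000 (10xxxxxx ✓), payload 011000.
Concatenate: 11101011000 = 0x758 (11 bits → U+0758).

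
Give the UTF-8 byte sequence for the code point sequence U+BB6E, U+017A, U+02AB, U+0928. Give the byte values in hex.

U+BB6E: 3-byte form → EB AD AE.
U+017A: 2-byte form → C5 BA.
U+02AB: 2-byte form → CA AB.
U+0928: 3-byte form → E0 A4 A8.
Concatenated (10 bytes): EB AD AE C5 BA CA AB E0 A4 A8.

EB AD AE C5 BA CA AB E0 A4 A8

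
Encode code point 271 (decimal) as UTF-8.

U+010F = 0x10F = 271 decimal. In range U+0080–U+07FF → 2-byte form: 110xxxxx 10xxxxxx.
Binary (11 bits): 00100001111.
Split 5+6: 00100 | 001111.
Byte 1: 11000100 = 0xC4.
Byte 2: 10001111 = 0x8F.

C4 8F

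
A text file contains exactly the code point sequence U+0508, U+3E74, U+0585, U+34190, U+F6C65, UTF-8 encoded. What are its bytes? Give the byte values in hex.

D4 88 E3 B9 B4 D6 85 F0 B4 86 90 F3 B6 B1 A5

U+0508: 2-byte form → D4 88.
U+3E74: 3-byte form → E3 B9 B4.
U+0585: 2-byte form → D6 85.
U+34190: 4-byte form → F0 B4 86 90.
U+F6C65: 4-byte form → F3 B6 B1 A5.
Concatenated (15 bytes): D4 88 E3 B9 B4 D6 85 F0 B4 86 90 F3 B6 B1 A5.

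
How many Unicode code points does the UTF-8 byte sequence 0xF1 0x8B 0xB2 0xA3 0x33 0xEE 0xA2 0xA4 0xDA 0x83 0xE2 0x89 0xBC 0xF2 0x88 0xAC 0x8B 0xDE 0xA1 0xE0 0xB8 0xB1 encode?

Byte at offset 0: 0xF1 = 11110001 → 4-byte char (#1). Advance 4.
Byte at offset 4: 0x33 = 00110011 → 1-byte char (#2). Advance 1.
Byte at offset 5: 0xEE = 11101110 → 3-byte char (#3). Advance 3.
Byte at offset 8: 0xDA = 11011010 → 2-byte char (#4). Advance 2.
Byte at offset 10: 0xE2 = 11100010 → 3-byte char (#5). Advance 3.
Byte at offset 13: 0xF2 = 11110010 → 4-byte char (#6). Advance 4.
Byte at offset 17: 0xDE = 11011110 → 2-byte char (#7). Advance 2.
Byte at offset 19: 0xE0 = 11100000 → 3-byte char (#8). Advance 3.
Reached end at offset 22 after 8 code points.

8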